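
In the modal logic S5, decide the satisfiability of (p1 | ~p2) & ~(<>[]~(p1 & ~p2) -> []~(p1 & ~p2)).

1. (p1 | ~p2) & ~(<>[]~(p1 & ~p2) -> []~(p1 & ~p2)), u
2. p1 | ~p2, u
3. ~(<>[]~(p1 & ~p2) -> []~(p1 & ~p2)), u
4. <>[]~(p1 & ~p2), u
5. ~[]~(p1 & ~p2), u
6. ~p2, u
7. []~(p1 & ~p2), v
8. ~(p1 & ~p2), u
9. ~(p1 & ~p2), v
10. ~p1, u
11. p2, v
12. p1 & ~p2, w
13. p1, w
14. ~p2, w
15. ~(p1 & ~p2), w
16. p2, w
Accessibility: uRu, uRv, uRw, vRu, vRv, vRw, wRu, wRv, wRw
Branch closes: p2 and ~p2 both at w.
Every branch closes; the branch above is one of them.

No, unsatisfiable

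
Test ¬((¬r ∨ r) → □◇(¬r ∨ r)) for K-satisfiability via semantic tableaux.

Yes, satisfiable

1. ¬((¬r ∨ r) → □◇(¬r ∨ r)), w0
2. ¬r ∨ r, w0   [¬→-rule on 1]
3. ¬□◇(¬r ∨ r), w0   [¬→-rule on 1]
4. r, w0   [∨-rule on 2 (branches; this branch)]
5. ¬◇(¬r ∨ r), w1   [¬□-rule on 3: fresh world w1, w0Rw1]
Accessibility: w0Rw1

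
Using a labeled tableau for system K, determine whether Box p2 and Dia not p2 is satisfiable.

No, unsatisfiable

1. Box p2 and Dia not p2, u
2. Box p2, u   [and-rule on 1]
3. Dia not p2, u   [and-rule on 1]
4. not p2, v   [Dia-rule on 3: fresh world v, uRv]
5. p2, v   [Box-rule on 2 via uRv]
Accessibility: uRv
Branch closes: p2 and not p2 both at v.
All branches of the tableau close; one closing branch shown above.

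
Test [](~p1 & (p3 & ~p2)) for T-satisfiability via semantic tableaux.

1. [](~p1 & (p3 & ~p2)), 0
2. ~p1 & (p3 & ~p2), 0
3. ~p1, 0
4. p3 & ~p2, 0
5. p3, 0
6. ~p2, 0
Accessibility: 0R0

Yes, satisfiable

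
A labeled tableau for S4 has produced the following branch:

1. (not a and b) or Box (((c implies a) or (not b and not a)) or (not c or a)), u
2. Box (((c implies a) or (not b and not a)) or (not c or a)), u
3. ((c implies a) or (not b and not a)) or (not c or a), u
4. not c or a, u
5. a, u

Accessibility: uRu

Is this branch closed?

No atom appears with both signs at the same world.

Open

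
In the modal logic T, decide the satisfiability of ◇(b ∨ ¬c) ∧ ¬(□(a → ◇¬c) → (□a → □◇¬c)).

1. ◇(b ∨ ¬c) ∧ ¬(□(a → ◇¬c) → (□a → □◇¬c)), w0
2. ◇(b ∨ ¬c), w0
3. ¬(□(a → ◇¬c) → (□a → □◇¬c)), w0
4. □(a → ◇¬c), w0
5. ¬(□a → □◇¬c), w0
6. □a, w0
7. ¬□◇¬c, w0
8. a → ◇¬c, w0
9. a, w0
10. ◇¬c, w0
11. b ∨ ¬c, w1
12. a → ◇¬c, w1
13. a, w1
14. ¬c, w1
15. ◇¬c, w1
16. ¬◇¬c, w2
17. a → ◇¬c, w2
18. a, w2
19. c, w2
20. ◇¬c, w2
21. ¬c, w3
22. a → ◇¬c, w3
23. a, w3
24. ◇¬c, w3
25. ¬c, w4
26. ¬c, w5
27. c, w5
Accessibility: w0Rw0, w0Rw1, w0Rw2, w0Rw3, w1Rw1, w1Rw4, w2Rw2, w2Rw5, w3Rw3, w4Rw4, w5Rw5
Branch closes: c and ¬c both at w5.
Every branch closes; the branch above is one of them.

No, unsatisfiable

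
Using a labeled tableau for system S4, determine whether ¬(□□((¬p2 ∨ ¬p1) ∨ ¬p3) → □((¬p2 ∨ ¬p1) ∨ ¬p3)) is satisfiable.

1. ¬(□□((¬p2 ∨ ¬p1) ∨ ¬p3) → □((¬p2 ∨ ¬p1) ∨ ¬p3)), 0
2. □□((¬p2 ∨ ¬p1) ∨ ¬p3), 0
3. ¬□((¬p2 ∨ ¬p1) ∨ ¬p3), 0
4. □((¬p2 ∨ ¬p1) ∨ ¬p3), 0
5. (¬p2 ∨ ¬p1) ∨ ¬p3, 0
6. ¬p2 ∨ ¬p1, 0
7. ¬p1, 0
8. ¬((¬p2 ∨ ¬p1) ∨ ¬p3), 1
9. ¬(¬p2 ∨ ¬p1), 1
10. p3, 1
11. p2, 1
12. p1, 1
13. □((¬p2 ∨ ¬p1) ∨ ¬p3), 1
14. (¬p2 ∨ ¬p1) ∨ ¬p3, 1
15. ¬p2 ∨ ¬p1, 1
16. ¬p1, 1
Accessibility: 0R0, 0R1, 1R1
Branch closes: p1 and ¬p1 both at 1.
All branches of the tableau close; one closing branch shown above.

Unsatisfiable (every branch closes)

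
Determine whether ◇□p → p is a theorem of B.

Tableau for the negation ¬(◇□p → p):
1. ¬(◇□p → p), 0
2. ◇□p, 0
3. ¬p, 0
4. □p, 1
5. p, 0
Accessibility: 0R0, 0R1, 1R0, 1R1
Branch closes: p and ¬p both at 0.
Every branch of the negation's tableau closes; the branch above is one of them.

Valid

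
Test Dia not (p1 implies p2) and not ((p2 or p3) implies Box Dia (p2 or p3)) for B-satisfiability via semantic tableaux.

Unsatisfiable

1. Dia not (p1 implies p2) and not ((p2 or p3) implies Box Dia (p2 or p3)), 0
2. Dia not (p1 implies p2), 0   [and-rule on 1]
3. not ((p2 or p3) implies Box Dia (p2 or p3)), 0   [and-rule on 1]
4. p2 or p3, 0   [neg-implies-rule on 3]
5. not Box Dia (p2 or p3), 0   [neg-implies-rule on 3]
6. p3, 0   [or-rule on 4 (branches; this branch)]
7. not (p1 implies p2), 1   [Dia-rule on 2: fresh world 1, 0R1]
8. p1, 1   [neg-implies-rule on 7]
9. not p2, 1   [neg-implies-rule on 7]
10. not Dia (p2 or p3), 2   [neg-Box-rule on 5: fresh world 2, 0R2]
11. not (p2 or p3), 0   [neg-Dia-rule on 10 via 2R0]
12. not p2, 0   [neg-or-rule on 11]
13. not p3, 0   [neg-or-rule on 11]
Accessibility: 0R0, 0R1, 0R2, 1R0, 1R1, 2R0, 2R2
Branch closes: p3 and not p3 both at 0.
All branches of the tableau close; one closing branch shown above.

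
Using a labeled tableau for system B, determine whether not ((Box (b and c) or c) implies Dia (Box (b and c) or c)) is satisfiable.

1. not ((Box (b and c) or c) implies Dia (Box (b and c) or c)), u
2. Box (b and c) or c, u
3. not Dia (Box (b and c) or c), u
4. not (Box (b and c) or c), u
5. not Box (b and c), u
6. not c, u
7. Box (b and c), u
8. b and c, u
9. b, u
10. c, u
Accessibility: uRu
Branch closes: c and not c both at u.
All branches of the tableau close; one closing branch shown above.

Unsatisfiable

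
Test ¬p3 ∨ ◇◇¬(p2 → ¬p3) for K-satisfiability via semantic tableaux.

Satisfiable

1. ¬p3 ∨ ◇◇¬(p2 → ¬p3), 0
2. ◇◇¬(p2 → ¬p3), 0
3. ◇¬(p2 → ¬p3), 1
4. ¬(p2 → ¬p3), 2
5. p2, 2
6. p3, 2
Accessibility: 0R1, 1R2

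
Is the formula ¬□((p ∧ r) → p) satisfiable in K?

1. ¬□((p ∧ r) → p), w0
2. ¬((p ∧ r) → p), w1   [¬□-rule on 1: fresh world w1, w0Rw1]
3. p ∧ r, w1   [¬→-rule on 2]
4. ¬p, w1   [¬→-rule on 2]
5. p, w1   [∧-rule on 3]
6. r, w1   [∧-rule on 3]
Accessibility: w0Rw1
Branch closes: p and ¬p both at w1.
(One branch shown.) All branches close.

Unsatisfiable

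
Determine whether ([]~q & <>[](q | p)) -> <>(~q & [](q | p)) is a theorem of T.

Tableau for the negation ~(([]~q & <>[](q | p)) -> <>(~q & [](q | p))):
1. ~(([]~q & <>[](q | p)) -> <>(~q & [](q | p))), 0
2. []~q & <>[](q | p), 0
3. ~<>(~q & [](q | p)), 0
4. []~q, 0
5. <>[](q | p), 0
6. ~(~q & [](q | p)), 0
7. ~q, 0
8. ~[](q | p), 0
9. [](q | p), 1
10. ~(~q & [](q | p)), 1
11. ~q, 1
12. q | p, 1
13. ~[](q | p), 1
14. p, 1
15. ~(q | p), 2
16. ~q, 2
17. ~p, 2
18. ~(~q & [](q | p)), 2
19. ~[](q | p), 2
20. ~(q | p), 3
21. ~q, 3
22. ~p, 3
23. q | p, 3
24. p, 3
Accessibility: 0R0, 0R1, 0R2, 1R1, 1R3, 2R2, 3R3
Branch closes: p and ~p both at 3.
Every branch of the negation's tableau closes; the branch above is one of them.

Valid in T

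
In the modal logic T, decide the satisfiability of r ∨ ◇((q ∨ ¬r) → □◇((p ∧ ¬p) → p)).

Yes, satisfiable

1. r ∨ ◇((q ∨ ¬r) → □◇((p ∧ ¬p) → p)), w0
2. ◇((q ∨ ¬r) → □◇((p ∧ ¬p) → p)), w0
3. (q ∨ ¬r) → □◇((p ∧ ¬p) → p), w1
4. □◇((p ∧ ¬p) → p), w1
5. ◇((p ∧ ¬p) → p), w1
6. (p ∧ ¬p) → p, w2
7. ◇((p ∧ ¬p) → p), w2
8. p, w2
9. (p ∧ ¬p) → p, w3
10. p, w3
Accessibility: w0Rw0, w0Rw1, w1Rw1, w1Rw2, w2Rw2, w2Rw3, w3Rw3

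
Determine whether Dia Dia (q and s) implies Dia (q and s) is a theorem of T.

No, not valid

Tableau for the negation not (Dia Dia (q and s) implies Dia (q and s)):
1. not (Dia Dia (q and s) implies Dia (q and s)), w0
2. Dia Dia (q and s), w0   [neg-implies-rule on 1]
3. not Dia (q and s), w0   [neg-implies-rule on 1]
4. not (q and s), w0   [neg-Dia-rule on 3 via w0Rw0]
5. not s, w0   [neg-and-rule on 4 (branches; this branch)]
6. Dia (q and s), w1   [Dia-rule on 2: fresh world w1, w0Rw1]
7. not (q and s), w1   [neg-Dia-rule on 3 via w0Rw1]
8. not s, w1   [neg-and-rule on 7 (branches; this branch)]
9. q and s, w2   [Dia-rule on 6: fresh world w2, w1Rw2]
10. q, w2   [and-rule on 9]
11. s, w2   [and-rule on 9]
Accessibility: w0Rw0, w0Rw1, w1Rw1, w1Rw2, w2Rw2
The negation has an open branch (countermodel exists).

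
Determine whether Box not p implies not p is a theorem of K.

No, not valid

Tableau for the negation not (Box not p implies not p):
1. not (Box not p implies not p), 0
2. Box not p, 0
3. p, 0
The negation has an open branch (countermodel exists).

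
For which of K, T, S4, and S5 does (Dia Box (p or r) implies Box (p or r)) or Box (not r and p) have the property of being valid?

S5

S5-tableau for the negation not ((Dia Box (p or r) implies Box (p or r)) or Box (not r and p)):
1. not ((Dia Box (p or r) implies Box (p or r)) or Box (not r and p)), 0
2. not (Dia Box (p or r) implies Box (p or r)), 0
3. not Box (not r and p), 0
4. Dia Box (p or r), 0
5. not Box (p or r), 0
6. not (not r and p), 1
7. not p, 1
8. Box (p or r), 2
9. p or r, 0
10. p or r, 1
11. p or r, 2
12. r, 0
13. r, 1
14. r, 2
15. not (p or r), 3
16. not p, 3
17. not r, 3
18. p or r, 3
19. r, 3
Accessibility: 0R0, 0R1, 0R2, 0R3, 1R0, 1R1, 1R2, 1R3, 2R0, 2R1, 2R2, 2R3, 3R0, 3R1, 3R2, 3R3
Branch closes: r and not r both at 3.
Every branch closes (one shown): valid in S5.
S4-tableau for the negation not ((Dia Box (p or r) implies Box (p or r)) or Box (not r and p)):
1. not ((Dia Box (p or r) implies Box (p or r)) or Box (not r and p)), 0
2. not (Dia Box (p or r) implies Box (p or r)), 0
3. not Box (not r and p), 0
4. Dia Box (p or r), 0
5. not Box (p or r), 0
6. not (not r and p), 1
7. not p, 1
8. Box (p or r), 2
9. p or r, 2
10. r, 2
11. not (p or r), 3
12. not p, 3
13. not r, 3
Accessibility: 0R0, 0R1, 0R2, 0R3, 1R1, 2R2, 3R3
Complete open branch: countermodel on an S4-frame, so not valid in S4, nor in K, T (the same frame is also a K-frame and a T-frame).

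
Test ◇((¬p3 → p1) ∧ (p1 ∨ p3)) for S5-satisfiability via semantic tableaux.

1. ◇((¬p3 → p1) ∧ (p1 ∨ p3)), w0
2. (¬p3 → p1) ∧ (p1 ∨ p3), w1   [◇-rule on 1: fresh world w1, w0Rw1]
3. ¬p3 → p1, w1   [∧-rule on 2]
4. p1 ∨ p3, w1   [∧-rule on 2]
5. p1, w1   [→-rule on 3 (branches; this branch)]
6. p3, w1   [∨-rule on 4 (branches; this branch)]
Accessibility: w0Rw0, w0Rw1, w1Rw0, w1Rw1

Satisfiable (open branch found)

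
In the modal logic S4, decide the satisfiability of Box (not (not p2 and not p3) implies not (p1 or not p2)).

1. Box (not (not p2 and not p3) implies not (p1 or not p2)), 0
2. not (not p2 and not p3) implies not (p1 or not p2), 0   [Box-rule on 1 via 0R0]
3. not (p1 or not p2), 0   [implies-rule on 2 (branches; this branch)]
4. not p1, 0   [neg-or-rule on 3]
5. p2, 0   [neg-or-rule on 3]
Accessibility: 0R0

Satisfiable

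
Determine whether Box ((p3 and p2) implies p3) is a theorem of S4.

Tableau for the negation not Box ((p3 and p2) implies p3):
1. not Box ((p3 and p2) implies p3), 0
2. not ((p3 and p2) implies p3), 1   [neg-Box-rule on 1: fresh world 1, 0R1]
3. p3 and p2, 1   [neg-implies-rule on 2]
4. not p3, 1   [neg-implies-rule on 2]
5. p3, 1   [and-rule on 3]
6. p2, 1   [and-rule on 3]
Accessibility: 0R0, 0R1, 1R1
Branch closes: p3 and not p3 both at 1.
Every branch of the negation's tableau closes; the branch above is one of them.

Valid in S4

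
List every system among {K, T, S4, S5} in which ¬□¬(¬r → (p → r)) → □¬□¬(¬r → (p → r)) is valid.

S5

S5-tableau for the negation ¬(¬□¬(¬r → (p → r)) → □¬□¬(¬r → (p → r))):
1. ¬(¬□¬(¬r → (p → r)) → □¬□¬(¬r → (p → r))), u
2. ¬□¬(¬r → (p → r)), u
3. ¬□¬□¬(¬r → (p → r)), u
4. ¬r → (p → r), v
5. p → r, v
6. ¬p, v
7. □¬(¬r → (p → r)), w
8. ¬(¬r → (p → r)), u
9. ¬r, u
10. ¬(p → r), u
11. p, u
12. ¬(¬r → (p → r)), v
13. ¬r, v
14. ¬(p → r), v
15. p, v
Accessibility: uRu, uRv, uRw, vRu, vRv, vRw, wRu, wRv, wRw
Branch closes: p and ¬p both at v.
Every branch closes (one shown): valid in S5.
S4-tableau for the negation ¬(¬□¬(¬r → (p → r)) → □¬□¬(¬r → (p → r))):
1. ¬(¬□¬(¬r → (p → r)) → □¬□¬(¬r → (p → r))), u
2. ¬□¬(¬r → (p → r)), u
3. ¬□¬□¬(¬r → (p → r)), u
4. ¬r → (p → r), v
5. p → r, v
6. r, v
7. □¬(¬r → (p → r)), w
8. ¬(¬r → (p → r)), w
9. ¬r, w
10. ¬(p → r), w
11. p, w
Accessibility: uRu, uRv, uRw, vRv, wRw
Complete open branch: countermodel on an S4-frame, so not valid in S4, nor in K, T (the same frame is also a K-frame and a T-frame).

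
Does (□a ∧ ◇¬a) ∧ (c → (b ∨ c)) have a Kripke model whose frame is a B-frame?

1. (□a ∧ ◇¬a) ∧ (c → (b ∨ c)), 0
2. □a ∧ ◇¬a, 0   [∧-rule on 1]
3. c → (b ∨ c), 0   [∧-rule on 1]
4. □a, 0   [∧-rule on 2]
5. ◇¬a, 0   [∧-rule on 2]
6. a, 0   [□-rule on 4 via 0R0]
7. b ∨ c, 0   [→-rule on 3 (branches; this branch)]
8. c, 0   [∨-rule on 7 (branches; this branch)]
9. ¬a, 1   [◇-rule on 5: fresh world 1, 0R1]
10. a, 1   [□-rule on 4 via 0R1]
Accessibility: 0R0, 0R1, 1R0, 1R1
Branch closes: a and ¬a both at 1.
All branches of the tableau close; one closing branch shown above.

Unsatisfiable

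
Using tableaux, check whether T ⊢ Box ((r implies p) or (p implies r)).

Valid in T

Tableau for the negation not Box ((r implies p) or (p implies r)):
1. not Box ((r implies p) or (p implies r)), w0
2. not ((r implies p) or (p implies r)), w1   [neg-Box-rule on 1: fresh world w1, w0Rw1]
3. not (r implies p), w1   [neg-or-rule on 2]
4. not (p implies r), w1   [neg-or-rule on 2]
5. r, w1   [neg-implies-rule on 3]
6. not p, w1   [neg-implies-rule on 3]
7. p, w1   [neg-implies-rule on 4]
8. not r, w1   [neg-implies-rule on 4]
Accessibility: w0Rw0, w0Rw1, w1Rw1
Branch closes: p and not p both at w1.
Every branch of the negation's tableau closes; the branch above is one of them.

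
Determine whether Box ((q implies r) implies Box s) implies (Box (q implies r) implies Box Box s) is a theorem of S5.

Tableau for the negation not (Box ((q implies r) implies Box s) implies (Box (q implies r) implies Box Box s)):
1. not (Box ((q implies r) implies Box s) implies (Box (q implies r) implies Box Box s)), 0
2. Box ((q implies r) implies Box s), 0
3. not (Box (q implies r) implies Box Box s), 0
4. Box (q implies r), 0
5. not Box Box s, 0
6. (q implies r) implies Box s, 0
7. q implies r, 0
8. Box s, 0
9. s, 0
10. r, 0
11. not Box s, 1
12. (q implies r) implies Box s, 1
13. q implies r, 1
14. s, 1
15. Box s, 1
16. r, 1
17. not s, 2
18. (q implies r) implies Box s, 2
19. q implies r, 2
20. s, 2
Accessibility: 0R0, 0R1, 0R2, 1R0, 1R1, 1R2, 2R0, 2R1, 2R2
Branch closes: s and not s both at 2.
Every branch of the negation's tableau closes; the branch above is one of them.

Valid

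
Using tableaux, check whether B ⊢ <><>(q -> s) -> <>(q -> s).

Tableau for the negation ~(<><>(q -> s) -> <>(q -> s)):
1. ~(<><>(q -> s) -> <>(q -> s)), 0
2. <><>(q -> s), 0   [~->-rule on 1]
3. ~<>(q -> s), 0   [~->-rule on 1]
4. ~(q -> s), 0   [~<>-rule on 3 via 0R0]
5. q, 0   [~->-rule on 4]
6. ~s, 0   [~->-rule on 4]
7. <>(q -> s), 1   [<>-rule on 2: fresh world 1, 0R1]
8. ~(q -> s), 1   [~<>-rule on 3 via 0R1]
9. q, 1   [~->-rule on 8]
10. ~s, 1   [~->-rule on 8]
11. q -> s, 2   [<>-rule on 7: fresh world 2, 1R2]
12. s, 2   [->-rule on 11 (branches; this branch)]
Accessibility: 0R0, 0R1, 1R0, 1R1, 1R2, 2R1, 2R2
The negation has an open branch (countermodel exists).

Not valid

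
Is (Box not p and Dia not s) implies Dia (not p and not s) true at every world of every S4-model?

Valid in S4

Tableau for the negation not ((Box not p and Dia not s) implies Dia (not p and not s)):
1. not ((Box not p and Dia not s) implies Dia (not p and not s)), 0
2. Box not p and Dia not s, 0
3. not Dia (not p and not s), 0
4. Box not p, 0
5. Dia not s, 0
6. not (not p and not s), 0
7. not p, 0
8. s, 0
9. not s, 1
10. not (not p and not s), 1
11. not p, 1
12. s, 1
Accessibility: 0R0, 0R1, 1R1
Branch closes: s and not s both at 1.
All branches of the negation close; one closing branch shown above.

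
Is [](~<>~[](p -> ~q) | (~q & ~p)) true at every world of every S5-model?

Not valid

Tableau for the negation ~[](~<>~[](p -> ~q) | (~q & ~p)):
1. ~[](~<>~[](p -> ~q) | (~q & ~p)), 0
2. ~(~<>~[](p -> ~q) | (~q & ~p)), 1   [~[]-rule on 1: fresh world 1, 0R1]
3. <>~[](p -> ~q), 1   [~|-rule on 2]
4. ~(~q & ~p), 1   [~|-rule on 2]
5. p, 1   [~&-rule on 4 (branches; this branch)]
6. ~[](p -> ~q), 2   [<>-rule on 3: fresh world 2, 1R2]
7. ~(p -> ~q), 3   [~[]-rule on 6: fresh world 3, 2R3]
8. p, 3   [~->-rule on 7]
9. q, 3   [~->-rule on 7]
Accessibility: 0R0, 0R1, 0R2, 0R3, 1R0, 1R1, 1R2, 1R3, 2R0, 2R1, 2R2, 2R3, 3R0, 3R1, 3R2, 3R3
The negation has an open branch (countermodel exists).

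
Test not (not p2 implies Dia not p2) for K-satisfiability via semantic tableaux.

1. not (not p2 implies Dia not p2), w0
2. not p2, w0
3. not Dia not p2, w0

Satisfiable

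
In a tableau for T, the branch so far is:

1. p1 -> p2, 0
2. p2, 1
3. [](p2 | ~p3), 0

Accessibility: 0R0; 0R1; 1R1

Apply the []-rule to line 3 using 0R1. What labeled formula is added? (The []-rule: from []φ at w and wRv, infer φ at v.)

p2 | ~p3, 1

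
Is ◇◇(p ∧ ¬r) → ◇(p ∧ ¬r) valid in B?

Invalid (countermodel exists)

Tableau for the negation ¬(◇◇(p ∧ ¬r) → ◇(p ∧ ¬r)):
1. ¬(◇◇(p ∧ ¬r) → ◇(p ∧ ¬r)), w0
2. ◇◇(p ∧ ¬r), w0   [¬→-rule on 1]
3. ¬◇(p ∧ ¬r), w0   [¬→-rule on 1]
4. ¬(p ∧ ¬r), w0   [¬◇-rule on 3 via w0Rw0]
5. r, w0   [¬∧-rule on 4 (branches; this branch)]
6. ◇(p ∧ ¬r), w1   [◇-rule on 2: fresh world w1, w0Rw1]
7. ¬(p ∧ ¬r), w1   [¬◇-rule on 3 via w0Rw1]
8. r, w1   [¬∧-rule on 7 (branches; this branch)]
9. p ∧ ¬r, w2   [◇-rule on 6: fresh world w2, w1Rw2]
10. p, w2   [∧-rule on 9]
11. ¬r, w2   [∧-rule on 9]
Accessibility: w0Rw0, w0Rw1, w1Rw0, w1Rw1, w1Rw2, w2Rw1, w2Rw2
The negation has an open branch (countermodel exists).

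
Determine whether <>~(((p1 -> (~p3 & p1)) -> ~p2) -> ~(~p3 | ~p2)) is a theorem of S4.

Tableau for the negation ~<>~(((p1 -> (~p3 & p1)) -> ~p2) -> ~(~p3 | ~p2)):
1. ~<>~(((p1 -> (~p3 & p1)) -> ~p2) -> ~(~p3 | ~p2)), w0
2. ((p1 -> (~p3 & p1)) -> ~p2) -> ~(~p3 | ~p2), w0
3. ~(~p3 | ~p2), w0
4. p3, w0
5. p2, w0
Accessibility: w0Rw0
The negation has an open branch (countermodel exists).

Invalid (countermodel exists)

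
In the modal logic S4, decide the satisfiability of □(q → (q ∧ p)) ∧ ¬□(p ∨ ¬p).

1. □(q → (q ∧ p)) ∧ ¬□(p ∨ ¬p), w0
2. □(q → (q ∧ p)), w0   [∧-rule on 1]
3. ¬□(p ∨ ¬p), w0   [∧-rule on 1]
4. q → (q ∧ p), w0   [□-rule on 2 via w0Rw0]
5. q ∧ p, w0   [→-rule on 4 (branches; this branch)]
6. q, w0   [∧-rule on 5]
7. p, w0   [∧-rule on 5]
8. ¬(p ∨ ¬p), w1   [¬□-rule on 3: fresh world w1, w0Rw1]
9. ¬p, w1   [¬∨-rule on 8]
10. p, w1   [¬∨-rule on 8]
Accessibility: w0Rw0, w0Rw1, w1Rw1
Branch closes: p and ¬p both at w1.
(One branch shown.) All branches close.

Unsatisfiable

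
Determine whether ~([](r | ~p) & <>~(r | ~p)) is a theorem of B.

Tableau for the negation [](r | ~p) & <>~(r | ~p):
1. [](r | ~p) & <>~(r | ~p), w0
2. [](r | ~p), w0
3. <>~(r | ~p), w0
4. r | ~p, w0
5. ~p, w0
6. ~(r | ~p), w1
7. ~r, w1
8. p, w1
9. r | ~p, w1
10. ~p, w1
Accessibility: w0Rw0, w0Rw1, w1Rw0, w1Rw1
Branch closes: p and ~p both at w1.
Every branch of the negation's tableau closes; the branch above is one of them.

Valid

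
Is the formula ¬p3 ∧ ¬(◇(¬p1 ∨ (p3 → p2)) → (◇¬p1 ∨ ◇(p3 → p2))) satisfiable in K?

1. ¬p3 ∧ ¬(◇(¬p1 ∨ (p3 → p2)) → (◇¬p1 ∨ ◇(p3 → p2))), w0
2. ¬p3, w0
3. ¬(◇(¬p1 ∨ (p3 → p2)) → (◇¬p1 ∨ ◇(p3 → p2))), w0
4. ◇(¬p1 ∨ (p3 → p2)), w0
5. ¬(◇¬p1 ∨ ◇(p3 → p2)), w0
6. ¬◇¬p1, w0
7. ¬◇(p3 → p2), w0
8. ¬p1 ∨ (p3 → p2), w1
9. p1, w1
10. ¬(p3 → p2), w1
11. p3, w1
12. ¬p2, w1
13. p3 → p2, w1
14. p2, w1
Accessibility: w0Rw1
Branch closes: p2 and ¬p2 both at w1.
(One branch shown.) All branches close.

Unsatisfiable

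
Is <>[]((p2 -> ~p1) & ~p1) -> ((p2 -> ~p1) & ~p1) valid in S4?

Tableau for the negation ~(<>[]((p2 -> ~p1) & ~p1) -> ((p2 -> ~p1) & ~p1)):
1. ~(<>[]((p2 -> ~p1) & ~p1) -> ((p2 -> ~p1) & ~p1)), 0
2. <>[]((p2 -> ~p1) & ~p1), 0
3. ~((p2 -> ~p1) & ~p1), 0
4. p1, 0
5. []((p2 -> ~p1) & ~p1), 1
6. (p2 -> ~p1) & ~p1, 1
7. p2 -> ~p1, 1
8. ~p1, 1
Accessibility: 0R0, 0R1, 1R1
The negation has an open branch (countermodel exists).

Not valid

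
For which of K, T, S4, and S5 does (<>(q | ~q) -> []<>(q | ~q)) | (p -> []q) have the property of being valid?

T, S4, S5

K-tableau for the negation ~((<>(q | ~q) -> []<>(q | ~q)) | (p -> []q)):
1. ~((<>(q | ~q) -> []<>(q | ~q)) | (p -> []q)), 0
2. ~(<>(q | ~q) -> []<>(q | ~q)), 0
3. ~(p -> []q), 0
4. <>(q | ~q), 0
5. ~[]<>(q | ~q), 0
6. p, 0
7. ~[]q, 0
8. q | ~q, 1
9. ~q, 1
10. ~<>(q | ~q), 2
11. ~q, 3
Accessibility: 0R1, 0R2, 0R3
Complete open branch: countermodel on a K-frame, so not valid in K.
T-tableau for the negation ~((<>(q | ~q) -> []<>(q | ~q)) | (p -> []q)):
1. ~((<>(q | ~q) -> []<>(q | ~q)) | (p -> []q)), 0
2. ~(<>(q | ~q) -> []<>(q | ~q)), 0
3. ~(p -> []q), 0
4. <>(q | ~q), 0
5. ~[]<>(q | ~q), 0
6. p, 0
7. ~[]q, 0
8. q | ~q, 1
9. ~q, 1
10. ~<>(q | ~q), 2
11. ~(q | ~q), 2
12. ~q, 2
13. q, 2
Accessibility: 0R0, 0R1, 0R2, 1R1, 2R2
Branch closes: q and ~q both at 2.
Every branch closes (one shown): valid in T, hence also in S4, S5 (every theorem of T is a theorem of S4 and S5).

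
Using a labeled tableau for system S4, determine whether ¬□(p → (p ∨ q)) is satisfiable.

1. ¬□(p → (p ∨ q)), w0
2. ¬(p → (p ∨ q)), w1
3. p, w1
4. ¬(p ∨ q), w1
5. ¬p, w1
6. ¬q, w1
Accessibility: w0Rw0, w0Rw1, w1Rw1
Branch closes: p and ¬p both at w1.
(One branch shown.) All branches close.

Unsatisfiable (every branch closes)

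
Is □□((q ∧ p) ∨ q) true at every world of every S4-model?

No, not valid

Tableau for the negation ¬□□((q ∧ p) ∨ q):
1. ¬□□((q ∧ p) ∨ q), u
2. ¬□((q ∧ p) ∨ q), v
3. ¬((q ∧ p) ∨ q), w
4. ¬(q ∧ p), w
5. ¬q, w
6. ¬p, w
Accessibility: uRu, uRv, uRw, vRv, vRw, wRw
The negation has an open branch (countermodel exists).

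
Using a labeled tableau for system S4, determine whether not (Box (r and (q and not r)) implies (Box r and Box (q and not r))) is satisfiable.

1. not (Box (r and (q and not r)) implies (Box r and Box (q and not r))), u
2. Box (r and (q and not r)), u   [neg-implies-rule on 1]
3. not (Box r and Box (q and not r)), u   [neg-implies-rule on 1]
4. r and (q and not r), u   [Box-rule on 2 via uRu]
5. r, u   [and-rule on 4]
6. q and not r, u   [and-rule on 4]
7. q, u   [and-rule on 6]
8. not r, u   [and-rule on 6]
Accessibility: uRu
Branch closes: r and not r both at u.
(One branch shown.) All branches close.

Unsatisfiable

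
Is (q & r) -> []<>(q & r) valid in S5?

Valid

Tableau for the negation ~((q & r) -> []<>(q & r)):
1. ~((q & r) -> []<>(q & r)), u
2. q & r, u
3. ~[]<>(q & r), u
4. q, u
5. r, u
6. ~<>(q & r), v
7. ~(q & r), u
8. ~(q & r), v
9. ~r, u
Accessibility: uRu, uRv, vRu, vRv
Branch closes: r and ~r both at u.
Every branch of the negation's tableau closes; the branch above is one of them.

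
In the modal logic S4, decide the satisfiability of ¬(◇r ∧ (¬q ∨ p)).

Yes, satisfiable

1. ¬(◇r ∧ (¬q ∨ p)), u
2. ¬(¬q ∨ p), u
3. q, u
4. ¬p, u
Accessibility: uRu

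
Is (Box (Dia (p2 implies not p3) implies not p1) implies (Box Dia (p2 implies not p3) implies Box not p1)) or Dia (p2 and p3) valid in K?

Tableau for the negation not ((Box (Dia (p2 implies not p3) implies not p1) implies (Box Dia (p2 implies not p3) implies Box not p1)) or Dia (p2 and p3)):
1. not ((Box (Dia (p2 implies not p3) implies not p1) implies (Box Dia (p2 implies not p3) implies Box not p1)) or Dia (p2 and p3)), u
2. not (Box (Dia (p2 implies not p3) implies not p1) implies (Box Dia (p2 implies not p3) implies Box not p1)), u
3. not Dia (p2 and p3), u
4. Box (Dia (p2 implies not p3) implies not p1), u
5. not (Box Dia (p2 implies not p3) implies Box not p1), u
6. Box Dia (p2 implies not p3), u
7. not Box not p1, u
8. p1, v
9. not (p2 and p3), v
10. Dia (p2 implies not p3) implies not p1, v
11. Dia (p2 implies not p3), v
12. not p3, v
13. not Dia (p2 implies not p3), v
14. p2 implies not p3, w
15. not (p2 implies not p3), w
16. p2, w
17. p3, w
18. not p3, w
Accessibility: uRv, vRw
Branch closes: p3 and not p3 both at w.
Every branch of the negation's tableau closes; the branch above is one of them.

Valid in K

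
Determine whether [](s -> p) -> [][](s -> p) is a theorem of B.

Tableau for the negation ~([](s -> p) -> [][](s -> p)):
1. ~([](s -> p) -> [][](s -> p)), 0
2. [](s -> p), 0
3. ~[][](s -> p), 0
4. s -> p, 0
5. p, 0
6. ~[](s -> p), 1
7. s -> p, 1
8. p, 1
9. ~(s -> p), 2
10. s, 2
11. ~p, 2
Accessibility: 0R0, 0R1, 1R0, 1R1, 1R2, 2R1, 2R2
The negation has an open branch (countermodel exists).

Invalid (countermodel exists)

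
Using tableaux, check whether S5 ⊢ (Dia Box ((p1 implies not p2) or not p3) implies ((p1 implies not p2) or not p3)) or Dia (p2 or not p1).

Yes, valid

Tableau for the negation not ((Dia Box ((p1 implies not p2) or not p3) implies ((p1 implies not p2) or not p3)) or Dia (p2 or not p1)):
1. not ((Dia Box ((p1 implies not p2) or not p3) implies ((p1 implies not p2) or not p3)) or Dia (p2 or not p1)), u
2. not (Dia Box ((p1 implies not p2) or not p3) implies ((p1 implies not p2) or not p3)), u   [neg-or-rule on 1]
3. not Dia (p2 or not p1), u   [neg-or-rule on 1]
4. Dia Box ((p1 implies not p2) or not p3), u   [neg-implies-rule on 2]
5. not ((p1 implies not p2) or not p3), u   [neg-implies-rule on 2]
6. not (p1 implies not p2), u   [neg-or-rule on 5]
7. p3, u   [neg-or-rule on 5]
8. p1, u   [neg-implies-rule on 6]
9. p2, u   [neg-implies-rule on 6]
10. not (p2 or not p1), u   [neg-Dia-rule on 3 via uRu]
11. not p2, u   [neg-or-rule on 10]
Accessibility: uRu
Branch closes: p2 and not p2 both at u.
All branches of the negation close; one closing branch shown above.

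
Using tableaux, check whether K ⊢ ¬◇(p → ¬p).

Invalid (countermodel exists)

Tableau for the negation ◇(p → ¬p):
1. ◇(p → ¬p), w0
2. p → ¬p, w1   [◇-rule on 1: fresh world w1, w0Rw1]
3. ¬p, w1   [→-rule on 2 (branches; this branch)]
Accessibility: w0Rw1
The negation has an open branch (countermodel exists).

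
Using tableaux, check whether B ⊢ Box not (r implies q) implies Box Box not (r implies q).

No, not valid

Tableau for the negation not (Box not (r implies q) implies Box Box not (r implies q)):
1. not (Box not (r implies q) implies Box Box not (r implies q)), w0
2. Box not (r implies q), w0
3. not Box Box not (r implies q), w0
4. not (r implies q), w0
5. r, w0
6. not q, w0
7. not Box not (r implies q), w1
8. not (r implies q), w1
9. r, w1
10. not q, w1
11. r implies q, w2
12. q, w2
Accessibility: w0Rw0, w0Rw1, w1Rw0, w1Rw1, w1Rw2, w2Rw1, w2Rw2
The negation has an open branch (countermodel exists).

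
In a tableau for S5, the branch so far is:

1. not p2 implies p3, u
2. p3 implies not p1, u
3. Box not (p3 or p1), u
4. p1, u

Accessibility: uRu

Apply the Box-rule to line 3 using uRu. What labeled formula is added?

not (p3 or p1), u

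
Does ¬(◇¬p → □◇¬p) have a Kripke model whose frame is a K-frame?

1. ¬(◇¬p → □◇¬p), 0
2. ◇¬p, 0   [¬→-rule on 1]
3. ¬□◇¬p, 0   [¬→-rule on 1]
4. ¬p, 1   [◇-rule on 2: fresh world 1, 0R1]
5. ¬◇¬p, 2   [¬□-rule on 3: fresh world 2, 0R2]
Accessibility: 0R1, 0R2

Yes, satisfiable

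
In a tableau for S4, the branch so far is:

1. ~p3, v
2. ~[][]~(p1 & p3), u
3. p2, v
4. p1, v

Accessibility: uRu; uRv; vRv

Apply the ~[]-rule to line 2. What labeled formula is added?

a fresh world w with uRw, and ~[]~(p1 & p3) at w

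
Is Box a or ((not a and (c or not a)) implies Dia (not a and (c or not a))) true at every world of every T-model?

Tableau for the negation not (Box a or ((not a and (c or not a)) implies Dia (not a and (c or not a)))):
1. not (Box a or ((not a and (c or not a)) implies Dia (not a and (c or not a)))), w0
2. not Box a, w0
3. not ((not a and (c or not a)) implies Dia (not a and (c or not a))), w0
4. not a and (c or not a), w0
5. not Dia (not a and (c or not a)), w0
6. not a, w0
7. c or not a, w0
8. not (not a and (c or not a)), w0
9. not (c or not a), w0
10. not c, w0
11. a, w0
Accessibility: w0Rw0
Branch closes: a and not a both at w0.
Every branch of the negation's tableau closes; the branch above is one of them.

Valid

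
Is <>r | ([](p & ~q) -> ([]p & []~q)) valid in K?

Yes, valid

Tableau for the negation ~(<>r | ([](p & ~q) -> ([]p & []~q))):
1. ~(<>r | ([](p & ~q) -> ([]p & []~q))), w0
2. ~<>r, w0   [~|-rule on 1]
3. ~([](p & ~q) -> ([]p & []~q)), w0   [~|-rule on 1]
4. [](p & ~q), w0   [~->-rule on 3]
5. ~([]p & []~q), w0   [~->-rule on 3]
6. ~[]~q, w0   [~&-rule on 5 (branches; this branch)]
7. q, w1   [~[]-rule on 6: fresh world w1, w0Rw1]
8. ~r, w1   [~<>-rule on 2 via w0Rw1]
9. p & ~q, w1   [[]-rule on 4 via w0Rw1]
10. p, w1   [&-rule on 9]
11. ~q, w1   [&-rule on 9]
Accessibility: w0Rw1
Branch closes: q and ~q both at w1.
All branches of the negation close; one closing branch shown above.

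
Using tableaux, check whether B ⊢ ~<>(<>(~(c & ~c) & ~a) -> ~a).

Not valid

Tableau for the negation <>(<>(~(c & ~c) & ~a) -> ~a):
1. <>(<>(~(c & ~c) & ~a) -> ~a), w0
2. <>(~(c & ~c) & ~a) -> ~a, w1
3. ~a, w1
Accessibility: w0Rw0, w0Rw1, w1Rw0, w1Rw1
The negation has an open branch (countermodel exists).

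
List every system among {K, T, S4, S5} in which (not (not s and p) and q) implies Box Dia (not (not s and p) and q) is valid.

S5

S4-tableau for the negation not ((not (not s and p) and q) implies Box Dia (not (not s and p) and q)):
1. not ((not (not s and p) and q) implies Box Dia (not (not s and p) and q)), 0
2. not (not s and p) and q, 0
3. not Box Dia (not (not s and p) and q), 0
4. not (not s and p), 0
5. q, 0
6. not p, 0
7. not Dia (not (not s and p) and q), 1
8. not (not (not s and p) and q), 1
9. not q, 1
Accessibility: 0R0, 0R1, 1R1
Complete open branch: countermodel on an S4-frame, so not valid in S4, nor in K, T (the same frame is also a K-frame and a T-frame).
S5-tableau for the negation not ((not (not s and p) and q) implies Box Dia (not (not s and p) and q)):
1. not ((not (not s and p) and q) implies Box Dia (not (not s and p) and q)), 0
2. not (not s and p) and q, 0
3. not Box Dia (not (not s and p) and q), 0
4. not (not s and p), 0
5. q, 0
6. not p, 0
7. not Dia (not (not s and p) and q), 1
8. not (not (not s and p) and q), 0
9. not (not (not s and p) and q), 1
10. not s and p, 0
11. not s, 0
12. p, 0
Accessibility: 0R0, 0R1, 1R0, 1R1
Branch closes: p and not p both at 0.
Every branch closes (one shown): valid in S5.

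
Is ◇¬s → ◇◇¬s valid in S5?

Tableau for the negation ¬(◇¬s → ◇◇¬s):
1. ¬(◇¬s → ◇◇¬s), w0
2. ◇¬s, w0
3. ¬◇◇¬s, w0
4. ¬◇¬s, w0
5. s, w0
6. ¬s, w1
7. ¬◇¬s, w1
8. s, w1
Accessibility: w0Rw0, w0Rw1, w1Rw0, w1Rw1
Branch closes: s and ¬s both at w1.
All branches of the negation close; one closing branch shown above.

Valid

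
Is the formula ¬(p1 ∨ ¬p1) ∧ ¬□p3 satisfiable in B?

1. ¬(p1 ∨ ¬p1) ∧ ¬□p3, u
2. ¬(p1 ∨ ¬p1), u
3. ¬□p3, u
4. ¬p1, u
5. p1, u
Accessibility: uRu
Branch closes: p1 and ¬p1 both at u.
(One branch shown.) All branches close.

Unsatisfiable (every branch closes)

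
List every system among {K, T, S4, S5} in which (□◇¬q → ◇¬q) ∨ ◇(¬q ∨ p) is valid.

T, S4, S5

T-tableau for the negation ¬((□◇¬q → ◇¬q) ∨ ◇(¬q ∨ p)):
1. ¬((□◇¬q → ◇¬q) ∨ ◇(¬q ∨ p)), w0
2. ¬(□◇¬q → ◇¬q), w0   [¬∨-rule on 1]
3. ¬◇(¬q ∨ p), w0   [¬∨-rule on 1]
4. □◇¬q, w0   [¬→-rule on 2]
5. ¬◇¬q, w0   [¬→-rule on 2]
6. ¬(¬q ∨ p), w0   [¬◇-rule on 3 via w0Rw0]
7. q, w0   [¬∨-rule on 6]
8. ¬p, w0   [¬∨-rule on 6]
9. ◇¬q, w0   [□-rule on 4 via w0Rw0]
10. ¬q, w1   [◇-rule on 9: fresh world w1, w0Rw1]
11. ¬(¬q ∨ p), w1   [¬◇-rule on 3 via w0Rw1]
12. q, w1   [¬∨-rule on 11]
13. ¬p, w1   [¬∨-rule on 11]
Accessibility: w0Rw0, w0Rw1, w1Rw1
Branch closes: q and ¬q both at w1.
Every branch closes (one shown): valid in T, hence also in S4, S5 (every theorem of T is a theorem of S4 and S5).
K-tableau for the negation ¬((□◇¬q → ◇¬q) ∨ ◇(¬q ∨ p)):
1. ¬((□◇¬q → ◇¬q) ∨ ◇(¬q ∨ p)), w0
2. ¬(□◇¬q → ◇¬q), w0   [¬∨-rule on 1]
3. ¬◇(¬q ∨ p), w0   [¬∨-rule on 1]
4. □◇¬q, w0   [¬→-rule on 2]
5. ¬◇¬q, w0   [¬→-rule on 2]
Complete open branch: countermodel on a K-frame, so not valid in K.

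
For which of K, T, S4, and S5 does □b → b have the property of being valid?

T, S4, S5

T-tableau for the negation ¬(□b → b):
1. ¬(□b → b), 0
2. □b, 0   [¬→-rule on 1]
3. ¬b, 0   [¬→-rule on 1]
4. b, 0   [□-rule on 2 via 0R0]
Accessibility: 0R0
Branch closes: b and ¬b both at 0.
Every branch closes (one shown): valid in T, hence also in S4, S5 (every theorem of T is a theorem of S4 and S5).
K-tableau for the negation ¬(□b → b):
1. ¬(□b → b), 0
2. □b, 0   [¬→-rule on 1]
3. ¬b, 0   [¬→-rule on 1]
Complete open branch: countermodel on a K-frame, so not valid in K.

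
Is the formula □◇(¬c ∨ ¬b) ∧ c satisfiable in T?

1. □◇(¬c ∨ ¬b) ∧ c, 0
2. □◇(¬c ∨ ¬b), 0   [∧-rule on 1]
3. c, 0   [∧-rule on 1]
4. ◇(¬c ∨ ¬b), 0   [□-rule on 2 via 0R0]
5. ¬c ∨ ¬b, 1   [◇-rule on 4: fresh world 1, 0R1]
6. ◇(¬c ∨ ¬b), 1   [□-rule on 2 via 0R1]
7. ¬b, 1   [∨-rule on 5 (branches; this branch)]
8. ¬c ∨ ¬b, 2   [◇-rule on 6: fresh world 2, 1R2]
9. ¬b, 2   [∨-rule on 8 (branches; this branch)]
Accessibility: 0R0, 0R1, 1R1, 1R2, 2R2

Yes, satisfiable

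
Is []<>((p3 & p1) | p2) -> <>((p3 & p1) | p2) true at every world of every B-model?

Yes, valid

Tableau for the negation ~([]<>((p3 & p1) | p2) -> <>((p3 & p1) | p2)):
1. ~([]<>((p3 & p1) | p2) -> <>((p3 & p1) | p2)), 0
2. []<>((p3 & p1) | p2), 0   [~->-rule on 1]
3. ~<>((p3 & p1) | p2), 0   [~->-rule on 1]
4. <>((p3 & p1) | p2), 0   [[]-rule on 2 via 0R0]
5. ~((p3 & p1) | p2), 0   [~<>-rule on 3 via 0R0]
6. ~(p3 & p1), 0   [~|-rule on 5]
7. ~p2, 0   [~|-rule on 5]
8. ~p1, 0   [~&-rule on 6 (branches; this branch)]
9. (p3 & p1) | p2, 1   [<>-rule on 4: fresh world 1, 0R1]
10. <>((p3 & p1) | p2), 1   [[]-rule on 2 via 0R1]
11. ~((p3 & p1) | p2), 1   [~<>-rule on 3 via 0R1]
12. ~(p3 & p1), 1   [~|-rule on 11]
13. ~p2, 1   [~|-rule on 11]
14. p3 & p1, 1   [|-rule on 9 (branches; this branch)]
15. p3, 1   [&-rule on 14]
16. p1, 1   [&-rule on 14]
17. ~p1, 1   [~&-rule on 12 (branches; this branch)]
Accessibility: 0R0, 0R1, 1R0, 1R1
Branch closes: p1 and ~p1 both at 1.
Every branch of the negation's tableau closes; the branch above is one of them.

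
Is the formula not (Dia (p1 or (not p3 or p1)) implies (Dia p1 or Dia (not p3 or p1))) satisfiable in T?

1. not (Dia (p1 or (not p3 or p1)) implies (Dia p1 or Dia (not p3 or p1))), w0
2. Dia (p1 or (not p3 or p1)), w0   [neg-implies-rule on 1]
3. not (Dia p1 or Dia (not p3 or p1)), w0   [neg-implies-rule on 1]
4. not Dia p1, w0   [neg-or-rule on 3]
5. not Dia (not p3 or p1), w0   [neg-or-rule on 3]
6. not p1, w0   [neg-Dia-rule on 4 via w0Rw0]
7. not (not p3 or p1), w0   [neg-Dia-rule on 5 via w0Rw0]
8. p3, w0   [neg-or-rule on 7]
9. p1 or (not p3 or p1), w1   [Dia-rule on 2: fresh world w1, w0Rw1]
10. not p1, w1   [neg-Dia-rule on 4 via w0Rw1]
11. not (not p3 or p1), w1   [neg-Dia-rule on 5 via w0Rw1]
12. p3, w1   [neg-or-rule on 11]
13. not p3 or p1, w1   [or-rule on 9 (branches; this branch)]
14. p1, w1   [or-rule on 13 (branches; this branch)]
Accessibility: w0Rw0, w0Rw1, w1Rw1
Branch closes: p1 and not p1 both at w1.
(One branch shown.) All branches close.

Unsatisfiable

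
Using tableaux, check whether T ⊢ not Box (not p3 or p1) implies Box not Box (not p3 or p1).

Tableau for the negation not (not Box (not p3 or p1) implies Box not Box (not p3 or p1)):
1. not (not Box (not p3 or p1) implies Box not Box (not p3 or p1)), u
2. not Box (not p3 or p1), u   [neg-implies-rule on 1]
3. not Box not Box (not p3 or p1), u   [neg-implies-rule on 1]
4. not (not p3 or p1), v   [neg-Box-rule on 2: fresh world v, uRv]
5. p3, v   [neg-or-rule on 4]
6. not p1, v   [neg-or-rule on 4]
7. Box (not p3 or p1), w   [neg-Box-rule on 3: fresh world w, uRw]
8. not p3 or p1, w   [Box-rule on 7 via wRw]
9. p1, w   [or-rule on 8 (branches; this branch)]
Accessibility: uRu, uRv, uRw, vRv, wRw
The negation has an open branch (countermodel exists).

No, not valid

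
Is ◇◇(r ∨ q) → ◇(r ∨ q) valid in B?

Not valid

Tableau for the negation ¬(◇◇(r ∨ q) → ◇(r ∨ q)):
1. ¬(◇◇(r ∨ q) → ◇(r ∨ q)), 0
2. ◇◇(r ∨ q), 0
3. ¬◇(r ∨ q), 0
4. ¬(r ∨ q), 0
5. ¬r, 0
6. ¬q, 0
7. ◇(r ∨ q), 1
8. ¬(r ∨ q), 1
9. ¬r, 1
10. ¬q, 1
11. r ∨ q, 2
12. q, 2
Accessibility: 0R0, 0R1, 1R0, 1R1, 1R2, 2R1, 2R2
The negation has an open branch (countermodel exists).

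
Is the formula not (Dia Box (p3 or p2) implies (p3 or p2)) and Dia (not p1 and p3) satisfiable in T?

Satisfiable (open branch found)

1. not (Dia Box (p3 or p2) implies (p3 or p2)) and Dia (not p1 and p3), 0
2. not (Dia Box (p3 or p2) implies (p3 or p2)), 0
3. Dia (not p1 and p3), 0
4. Dia Box (p3 or p2), 0
5. not (p3 or p2), 0
6. not p3, 0
7. not p2, 0
8. not p1 and p3, 1
9. not p1, 1
10. p3, 1
11. Box (p3 or p2), 2
12. p3 or p2, 2
13. p2, 2
Accessibility: 0R0, 0R1, 0R2, 1R1, 2R2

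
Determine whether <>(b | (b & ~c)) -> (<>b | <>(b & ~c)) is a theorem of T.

Valid in T

Tableau for the negation ~(<>(b | (b & ~c)) -> (<>b | <>(b & ~c))):
1. ~(<>(b | (b & ~c)) -> (<>b | <>(b & ~c))), w0
2. <>(b | (b & ~c)), w0   [~->-rule on 1]
3. ~(<>b | <>(b & ~c)), w0   [~->-rule on 1]
4. ~<>b, w0   [~|-rule on 3]
5. ~<>(b & ~c), w0   [~|-rule on 3]
6. ~b, w0   [~<>-rule on 4 via w0Rw0]
7. ~(b & ~c), w0   [~<>-rule on 5 via w0Rw0]
8. c, w0   [~&-rule on 7 (branches; this branch)]
9. b | (b & ~c), w1   [<>-rule on 2: fresh world w1, w0Rw1]
10. ~b, w1   [~<>-rule on 4 via w0Rw1]
11. ~(b & ~c), w1   [~<>-rule on 5 via w0Rw1]
12. b & ~c, w1   [|-rule on 9 (branches; this branch)]
13. b, w1   [&-rule on 12]
14. ~c, w1   [&-rule on 12]
Accessibility: w0Rw0, w0Rw1, w1Rw1
Branch closes: b and ~b both at w1.
All branches of the negation close; one closing branch shown above.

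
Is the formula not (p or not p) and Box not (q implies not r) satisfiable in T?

Unsatisfiable (every branch closes)

1. not (p or not p) and Box not (q implies not r), u
2. not (p or not p), u
3. Box not (q implies not r), u
4. not p, u
5. p, u
Accessibility: uRu
Branch closes: p and not p both at u.
(One branch shown.) All branches close.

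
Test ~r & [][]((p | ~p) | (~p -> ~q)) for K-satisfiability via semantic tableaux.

Satisfiable (open branch found)

1. ~r & [][]((p | ~p) | (~p -> ~q)), 0
2. ~r, 0
3. [][]((p | ~p) | (~p -> ~q)), 0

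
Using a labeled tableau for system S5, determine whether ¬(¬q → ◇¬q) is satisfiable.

1. ¬(¬q → ◇¬q), 0
2. ¬q, 0   [¬→-rule on 1]
3. ¬◇¬q, 0   [¬→-rule on 1]
4. q, 0   [¬◇-rule on 3 via 0R0]
Accessibility: 0R0
Branch closes: q and ¬q both at 0.
All branches of the tableau close; one closing branch shown above.

No, unsatisfiable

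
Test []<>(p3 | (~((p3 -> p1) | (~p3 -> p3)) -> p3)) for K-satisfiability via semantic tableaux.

1. []<>(p3 | (~((p3 -> p1) | (~p3 -> p3)) -> p3)), u

Satisfiable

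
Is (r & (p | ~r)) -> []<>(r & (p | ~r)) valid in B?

Tableau for the negation ~((r & (p | ~r)) -> []<>(r & (p | ~r))):
1. ~((r & (p | ~r)) -> []<>(r & (p | ~r))), 0
2. r & (p | ~r), 0
3. ~[]<>(r & (p | ~r)), 0
4. r, 0
5. p | ~r, 0
6. p, 0
7. ~<>(r & (p | ~r)), 1
8. ~(r & (p | ~r)), 0
9. ~(r & (p | ~r)), 1
10. ~(p | ~r), 0
11. ~p, 0
Accessibility: 0R0, 0R1, 1R0, 1R1
Branch closes: p and ~p both at 0.
Every branch of the negation's tableau closes; the branch above is one of them.

Valid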